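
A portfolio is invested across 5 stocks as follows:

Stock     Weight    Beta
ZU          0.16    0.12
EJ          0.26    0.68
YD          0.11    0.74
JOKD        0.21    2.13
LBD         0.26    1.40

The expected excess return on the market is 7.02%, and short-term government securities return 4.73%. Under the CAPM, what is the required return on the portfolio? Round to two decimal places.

β_P = Σ w_i β_i = 0.16×0.12 + 0.26×0.68 + 0.11×0.74 + 0.21×2.13 + 0.26×1.40 = 1.0887
E(R_P) = R_f + β_P × MRP = 4.73% + 1.0887 × 7.02% = 12.37%

12.37%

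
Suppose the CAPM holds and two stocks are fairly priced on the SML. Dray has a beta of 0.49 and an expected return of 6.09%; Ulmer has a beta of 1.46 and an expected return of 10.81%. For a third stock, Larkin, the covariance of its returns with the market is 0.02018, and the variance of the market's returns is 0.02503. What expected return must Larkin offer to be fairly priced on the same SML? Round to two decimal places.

MRP = (10.81% − 6.09%) / (1.46 − 0.49) = 4.8660%
R_f = 6.09% − 0.49 × 4.8660% = 3.7057%
β_Larkin = Cov / Var(R_m) = 0.02018 / 0.02503 = 0.8062
E(R_Larkin) = R_f + β × MRP = 3.7057% + 0.8062 × 4.8660% = 7.63%

7.63%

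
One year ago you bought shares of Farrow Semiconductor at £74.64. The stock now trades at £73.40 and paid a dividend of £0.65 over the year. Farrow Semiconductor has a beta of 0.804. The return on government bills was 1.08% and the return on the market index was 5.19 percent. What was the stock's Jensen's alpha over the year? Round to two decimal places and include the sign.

Realised HPR = (P1 + D1 − P0) / P0 = (73.40 + 0.65 − 74.64) / 74.64 = -0.59 / 74.64 = -0.7905%
MRP = 5.19% − 1.08% = 4.11%
CAPM required = R_f + β·MRP = 1.08% + 0.804 × 4.11% = 4.38444%
α = realised − required = -0.7905% − 4.38444% = -5.17%

-5.17%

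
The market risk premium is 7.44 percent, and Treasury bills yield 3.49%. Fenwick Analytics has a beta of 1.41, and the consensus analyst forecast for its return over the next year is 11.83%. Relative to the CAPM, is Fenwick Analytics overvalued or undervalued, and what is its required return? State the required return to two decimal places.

Required return = R_f + β·MRP = 3.49% + 1.41 × 7.44% = 13.98%
Forecast 11.83% < required 13.98% → the stock plots below the SML → overvalued.

Overvalued; required return 13.98%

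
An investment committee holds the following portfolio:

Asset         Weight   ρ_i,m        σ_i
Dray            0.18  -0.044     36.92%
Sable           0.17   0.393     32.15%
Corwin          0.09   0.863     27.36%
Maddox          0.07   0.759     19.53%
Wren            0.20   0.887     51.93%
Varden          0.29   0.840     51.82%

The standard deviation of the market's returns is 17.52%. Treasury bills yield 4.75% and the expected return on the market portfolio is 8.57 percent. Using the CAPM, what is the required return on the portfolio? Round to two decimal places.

β_Dray = -0.044 × 36.92% / 17.52% = -0.0927
β_Sable = 0.393 × 32.15% / 17.52% = 0.7212
β_Corwin = 0.863 × 27.36% / 17.52% = 1.3477
β_Maddox = 0.759 × 19.53% / 17.52% = 0.8461
β_Wren = 0.887 × 51.93% / 17.52% = 2.6291
β_Varden = 0.840 × 51.82% / 17.52% = 2.4845
β_P = Σ w_i β_i = 0.18×-0.0927 + 0.17×0.7212 + 0.09×1.3477 + 0.07×0.8461 + 0.20×2.6291 + 0.29×2.4845 = 1.5328
MRP = 8.57% − 4.75% = 3.82%
E(R_P) = R_f + β_P × MRP = 4.75% + 1.5328 × 3.82% = 10.61%

10.61%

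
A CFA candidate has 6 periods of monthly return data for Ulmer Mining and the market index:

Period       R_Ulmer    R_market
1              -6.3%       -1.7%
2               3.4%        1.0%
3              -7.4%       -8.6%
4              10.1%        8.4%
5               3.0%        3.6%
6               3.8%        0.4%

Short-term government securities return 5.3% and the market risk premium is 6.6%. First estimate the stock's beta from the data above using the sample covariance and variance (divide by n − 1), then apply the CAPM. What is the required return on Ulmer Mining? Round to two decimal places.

12.38%

Mean R_i = (-6.3 + 3.4 − 7.4 + 10.1 + 3.0 + 3.8) / 6 = 1.1000%
Mean R_m = (-1.7 + 1.0 − 8.6 + 8.4 + 3.6 + 0.4) / 6 = 0.5167%
Σ(R_i − R̄_i)(R_m − R̄_m) = 171.5000  ⇒  Cov = 171.5000 / 5 = 34.3000
Σ(R_m − R̄_m)² = 159.9283  ⇒  Var(R_m) = 159.9283 / 5 = 31.9857
β = Cov / Var(R_m) = 34.3000 / 31.9857 = 1.0724
E(R) = R_f + β × MRP = 5.3% + 1.0724 × 6.6% = 12.38%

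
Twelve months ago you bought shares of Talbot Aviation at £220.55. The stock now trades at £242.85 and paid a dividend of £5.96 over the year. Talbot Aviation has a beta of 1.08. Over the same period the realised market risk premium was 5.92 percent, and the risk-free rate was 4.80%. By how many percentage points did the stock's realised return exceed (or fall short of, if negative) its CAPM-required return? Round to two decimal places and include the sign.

Realised HPR = (P1 + D1 − P0) / P0 = (242.85 + 5.96 − 220.55) / 220.55 = 28.26 / 220.55 = 12.8134%
CAPM required = R_f + β·MRP = 4.80% + 1.08 × 5.92% = 11.1936%
α = realised − required = 12.8134% − 11.1936% = +1.62%

+1.62%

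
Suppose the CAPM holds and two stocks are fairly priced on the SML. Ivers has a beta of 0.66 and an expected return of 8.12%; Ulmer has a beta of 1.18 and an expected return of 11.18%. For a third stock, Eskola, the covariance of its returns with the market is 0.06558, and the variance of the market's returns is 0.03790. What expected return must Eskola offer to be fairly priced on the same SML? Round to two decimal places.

14.42%

MRP = (11.18% − 8.12%) / (1.18 − 0.66) = 5.8846%
R_f = 8.12% − 0.66 × 5.8846% = 4.2362%
β_Eskola = Cov / Var(R_m) = 0.06558 / 0.03790 = 1.7303
E(R_Eskola) = R_f + β × MRP = 4.2362% + 1.7303 × 5.8846% = 14.42%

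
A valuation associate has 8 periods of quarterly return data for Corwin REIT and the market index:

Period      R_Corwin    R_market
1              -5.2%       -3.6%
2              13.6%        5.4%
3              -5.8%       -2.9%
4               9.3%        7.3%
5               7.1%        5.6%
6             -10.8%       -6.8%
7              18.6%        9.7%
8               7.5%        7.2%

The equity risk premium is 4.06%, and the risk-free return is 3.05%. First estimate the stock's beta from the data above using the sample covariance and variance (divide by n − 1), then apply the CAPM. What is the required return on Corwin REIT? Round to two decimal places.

Mean R_i = (-5.2 + 13.6 − 5.8 + 9.3 + 7.1 − 10.8 + 18.6 + 7.5) / 8 = 4.2875%
Mean R_m = (-3.6 + 5.4 − 2.9 + 7.3 + 5.6 − 6.8 + 9.7 + 7.2) / 8 = 2.7375%
Σ(R_i − R̄_i)(R_m − R̄_m) = 430.5938  ⇒  Cov = 430.5938 / 7 = 61.5134
Σ(R_m − R̄_m)² = 267.3988  ⇒  Var(R_m) = 267.3988 / 7 = 38.1998
β = Cov / Var(R_m) = 61.5134 / 38.1998 = 1.6103
E(R) = R_f + β × MRP = 3.05% + 1.6103 × 4.06% = 9.59%

9.59%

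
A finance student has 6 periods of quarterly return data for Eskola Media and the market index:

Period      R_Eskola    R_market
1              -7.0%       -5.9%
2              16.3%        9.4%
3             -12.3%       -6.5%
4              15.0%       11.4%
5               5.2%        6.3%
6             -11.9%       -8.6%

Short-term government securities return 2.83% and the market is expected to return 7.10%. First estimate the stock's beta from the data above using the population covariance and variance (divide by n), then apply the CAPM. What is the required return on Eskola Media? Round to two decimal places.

8.93%

Mean R_i = (-7.0 + 16.3 − 12.3 + 15.0 + 5.2 − 11.9) / 6 = 0.8833%
Mean R_m = (-5.9 + 9.4 − 6.5 + 11.4 + 6.3 − 8.6) / 6 = 1.0167%
Σ(R_i − R̄_i)(R_m − R̄_m) = 575.1817  ⇒  Cov = 575.1817 / 6 = 95.8636
Σ(R_m − R̄_m)² = 402.8283  ⇒  Var(R_m) = 402.8283 / 6 = 67.1381
β = Cov / Var(R_m) = 95.8636 / 67.1381 = 1.4279
MRP = 7.10% − 2.83% = 4.27%
E(R) = R_f + β × MRP = 2.83% + 1.4279 × 4.27% = 8.93%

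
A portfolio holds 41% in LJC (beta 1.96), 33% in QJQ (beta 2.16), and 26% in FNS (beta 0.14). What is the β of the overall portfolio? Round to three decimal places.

β_P = Σ w_i β_i = 0.41×1.96 + 0.33×2.16 + 0.26×0.14 = 1.5528

1.553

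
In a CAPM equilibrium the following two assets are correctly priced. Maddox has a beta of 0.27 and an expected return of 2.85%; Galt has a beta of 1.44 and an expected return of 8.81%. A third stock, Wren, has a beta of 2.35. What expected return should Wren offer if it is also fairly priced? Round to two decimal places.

MRP (SML slope) = (8.81% − 2.85%) / (1.44 − 0.27) = 5.96% / 1.17 = 5.0940%
R_f (intercept) = 2.85% − 0.27 × 5.0940% = 1.4746%
E(R_Wren) = R_f + β × MRP = 1.4746% + 2.35 × 5.0940% = 13.45%

13.45%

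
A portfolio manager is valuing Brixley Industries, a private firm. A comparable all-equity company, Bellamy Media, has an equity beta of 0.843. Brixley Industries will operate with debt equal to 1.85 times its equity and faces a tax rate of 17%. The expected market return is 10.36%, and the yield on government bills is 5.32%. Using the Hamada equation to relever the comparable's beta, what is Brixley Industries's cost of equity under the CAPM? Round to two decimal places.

16.09%

β_L = β_U × [1 + (1 − t)(D/E)] = 0.843 × [1 + (1 − 0.17) × 1.85]
    = 0.843 × [1 + 0.83 × 1.85] = 0.843 × 2.5355 = 2.1374
MRP = 10.36% − 5.32% = 5.04%
E(R) = R_f + β_L × MRP = 5.32% + 2.1374 × 5.04% = 16.09%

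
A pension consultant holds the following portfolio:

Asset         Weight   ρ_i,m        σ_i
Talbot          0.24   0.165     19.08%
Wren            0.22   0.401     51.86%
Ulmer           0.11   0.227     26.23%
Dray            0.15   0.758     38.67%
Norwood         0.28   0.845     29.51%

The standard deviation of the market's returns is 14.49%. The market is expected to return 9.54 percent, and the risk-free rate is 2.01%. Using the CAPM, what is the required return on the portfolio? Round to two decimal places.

β_Talbot = 0.165 × 19.08% / 14.49% = 0.2173
β_Wren = 0.401 × 51.86% / 14.49% = 1.4352
β_Ulmer = 0.227 × 26.23% / 14.49% = 0.4109
β_Dray = 0.758 × 38.67% / 14.49% = 2.0229
β_Norwood = 0.845 × 29.51% / 14.49% = 1.7209
β_P = Σ w_i β_i = 0.24×0.2173 + 0.22×1.4352 + 0.11×0.4109 + 0.15×2.0229 + 0.28×1.7209 = 1.1984
MRP = 9.54% − 2.01% = 7.53%
E(R_P) = R_f + β_P × MRP = 2.01% + 1.1984 × 7.53% = 11.03%

11.03%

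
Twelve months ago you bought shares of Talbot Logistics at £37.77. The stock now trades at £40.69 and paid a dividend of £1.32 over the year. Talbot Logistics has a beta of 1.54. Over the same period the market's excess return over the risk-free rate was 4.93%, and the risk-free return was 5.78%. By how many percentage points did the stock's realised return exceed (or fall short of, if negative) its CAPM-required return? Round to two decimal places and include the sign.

Realised HPR = (P1 + D1 − P0) / P0 = (40.69 + 1.32 − 37.77) / 37.77 = 4.24 / 37.77 = 11.2258%
CAPM required = R_f + β·MRP = 5.78% + 1.54 × 4.93% = 13.3722%
α = realised − required = 11.2258% − 13.3722% = -2.15%

-2.15%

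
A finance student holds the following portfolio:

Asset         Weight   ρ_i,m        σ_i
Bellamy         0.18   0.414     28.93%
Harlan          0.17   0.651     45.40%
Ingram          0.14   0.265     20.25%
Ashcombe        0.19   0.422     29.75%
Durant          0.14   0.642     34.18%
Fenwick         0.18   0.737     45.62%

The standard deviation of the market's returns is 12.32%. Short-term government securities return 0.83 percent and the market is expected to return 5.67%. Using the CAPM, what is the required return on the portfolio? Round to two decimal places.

β_Bellamy = 0.414 × 28.93% / 12.32% = 0.9722
β_Harlan = 0.651 × 45.40% / 12.32% = 2.3990
β_Ingram = 0.265 × 20.25% / 12.32% = 0.4356
β_Ashcombe = 0.422 × 29.75% / 12.32% = 1.0190
β_Durant = 0.642 × 34.18% / 12.32% = 1.7811
β_Fenwick = 0.737 × 45.62% / 12.32% = 2.7291
β_P = Σ w_i β_i = 0.18×0.9722 + 0.17×2.3990 + 0.14×0.4356 + 0.19×1.0190 + 0.14×1.7811 + 0.18×2.7291 = 1.5780
MRP = 5.67% − 0.83% = 4.84%
E(R_P) = R_f + β_P × MRP = 0.83% + 1.5780 × 4.84% = 8.47%

8.47%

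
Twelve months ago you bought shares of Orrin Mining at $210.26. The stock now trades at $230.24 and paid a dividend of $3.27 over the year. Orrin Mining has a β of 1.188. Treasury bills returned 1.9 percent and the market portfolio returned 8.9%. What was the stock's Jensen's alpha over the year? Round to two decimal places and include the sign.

Realised HPR = (P1 + D1 − P0) / P0 = (230.24 + 3.27 − 210.26) / 210.26 = 23.25 / 210.26 = 11.0577%
MRP = 8.9% − 1.9% = 7.00%
CAPM required = R_f + β·MRP = 1.9% + 1.188 × 7.0% = 10.2160%
α = realised − required = 11.0577% − 10.2160% = +0.84%

+0.84%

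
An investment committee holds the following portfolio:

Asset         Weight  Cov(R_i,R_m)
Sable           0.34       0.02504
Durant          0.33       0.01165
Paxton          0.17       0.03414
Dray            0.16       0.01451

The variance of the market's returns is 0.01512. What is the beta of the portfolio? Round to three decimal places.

β_Sable = 0.02504 / 0.01512 = 1.6561
β_Durant = 0.01165 / 0.01512 = 0.7705
β_Paxton = 0.03414 / 0.01512 = 2.2579
β_Dray = 0.01451 / 0.01512 = 0.9597
β_P = Σ w_i β_i = 0.34×1.6561 + 0.33×0.7705 + 0.17×2.2579 + 0.16×0.9597 = 1.3547

1.355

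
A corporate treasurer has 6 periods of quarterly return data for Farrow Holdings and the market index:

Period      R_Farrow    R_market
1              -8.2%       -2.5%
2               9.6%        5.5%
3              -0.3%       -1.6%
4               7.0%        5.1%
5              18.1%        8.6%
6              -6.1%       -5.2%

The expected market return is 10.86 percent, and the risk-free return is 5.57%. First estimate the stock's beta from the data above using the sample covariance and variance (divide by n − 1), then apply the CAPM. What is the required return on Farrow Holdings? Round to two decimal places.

14.89%

Mean R_i = (-8.2 + 9.6 − 0.3 + 7.0 + 18.1 − 6.1) / 6 = 3.3500%
Mean R_m = (-2.5 + 5.5 − 1.6 + 5.1 + 8.6 − 5.2) / 6 = 1.6500%
Σ(R_i − R̄_i)(R_m − R̄_m) = 263.6950  ⇒  Cov = 263.6950 / 5 = 52.7390
Σ(R_m − R̄_m)² = 149.7350  ⇒  Var(R_m) = 149.7350 / 5 = 29.9470
β = Cov / Var(R_m) = 52.7390 / 29.9470 = 1.7611
MRP = 10.86% − 5.57% = 5.29%
E(R) = R_f + β × MRP = 5.57% + 1.7611 × 5.29% = 14.89%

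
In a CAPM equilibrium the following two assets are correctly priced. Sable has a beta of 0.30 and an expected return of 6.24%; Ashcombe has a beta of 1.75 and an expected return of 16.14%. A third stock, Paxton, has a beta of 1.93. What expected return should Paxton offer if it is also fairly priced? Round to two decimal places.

MRP (SML slope) = (16.14% − 6.24%) / (1.75 − 0.30) = 9.90% / 1.45 = 6.8276%
R_f (intercept) = 6.24% − 0.30 × 6.8276% = 4.1917%
E(R_Paxton) = R_f + β × MRP = 4.1917% + 1.93 × 6.8276% = 17.37%

17.37%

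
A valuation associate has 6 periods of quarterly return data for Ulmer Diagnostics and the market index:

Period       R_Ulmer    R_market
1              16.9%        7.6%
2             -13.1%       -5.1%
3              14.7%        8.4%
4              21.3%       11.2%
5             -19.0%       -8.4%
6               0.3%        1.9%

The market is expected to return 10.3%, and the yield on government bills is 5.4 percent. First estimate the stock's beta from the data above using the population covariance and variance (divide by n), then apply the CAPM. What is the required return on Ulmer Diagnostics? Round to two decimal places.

15.76%

Mean R_i = (16.9 − 13.1 + 14.7 + 21.3 − 19.0 + 0.3) / 6 = 3.5167%
Mean R_m = (7.6 − 5.1 + 8.4 + 11.2 − 8.4 + 1.9) / 6 = 2.6000%
Σ(R_i − R̄_i)(R_m − R̄_m) = 662.6000  ⇒  Cov = 662.6000 / 6 = 110.4333
Σ(R_m − R̄_m)² = 313.3800  ⇒  Var(R_m) = 313.3800 / 6 = 52.2300
β = Cov / Var(R_m) = 110.4333 / 52.2300 = 2.1144
MRP = 10.3% − 5.4% = 4.90%
E(R) = R_f + β × MRP = 5.4% + 2.1144 × 4.9% = 15.76%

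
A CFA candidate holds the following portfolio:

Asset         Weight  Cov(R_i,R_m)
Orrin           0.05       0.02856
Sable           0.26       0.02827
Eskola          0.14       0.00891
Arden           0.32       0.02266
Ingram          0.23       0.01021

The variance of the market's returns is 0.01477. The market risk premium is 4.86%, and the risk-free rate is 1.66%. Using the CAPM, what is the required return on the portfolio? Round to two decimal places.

8.12%

β_Orrin = 0.02856 / 0.01477 = 1.9336
β_Sable = 0.02827 / 0.01477 = 1.9140
β_Eskola = 0.00891 / 0.01477 = 0.6032
β_Arden = 0.02266 / 0.01477 = 1.5342
β_Ingram = 0.01021 / 0.01477 = 0.6913
β_P = Σ w_i β_i = 0.05×1.9336 + 0.26×1.9140 + 0.14×0.6032 + 0.32×1.5342 + 0.23×0.6913 = 1.3287
E(R_P) = R_f + β_P × MRP = 1.66% + 1.3287 × 4.86% = 8.12%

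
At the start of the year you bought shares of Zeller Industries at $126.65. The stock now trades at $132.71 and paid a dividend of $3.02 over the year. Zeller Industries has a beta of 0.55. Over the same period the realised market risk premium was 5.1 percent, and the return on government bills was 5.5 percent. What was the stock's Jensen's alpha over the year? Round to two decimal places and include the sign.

-1.14%

Realised HPR = (P1 + D1 − P0) / P0 = (132.71 + 3.02 − 126.65) / 126.65 = 9.08 / 126.65 = 7.1694%
CAPM required = R_f + β·MRP = 5.5% + 0.55 × 5.1% = 8.3050%
α = realised − required = 7.1694% − 8.3050% = -1.14%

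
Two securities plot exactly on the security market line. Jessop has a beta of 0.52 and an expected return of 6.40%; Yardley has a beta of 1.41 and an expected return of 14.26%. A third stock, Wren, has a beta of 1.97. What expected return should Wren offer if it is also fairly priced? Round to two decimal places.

19.21%

MRP (SML slope) = (14.26% − 6.40%) / (1.41 − 0.52) = 7.86% / 0.89 = 8.8315%
R_f (intercept) = 6.40% − 0.52 × 8.8315% = 1.8076%
E(R_Wren) = R_f + β × MRP = 1.8076% + 1.97 × 8.8315% = 19.21%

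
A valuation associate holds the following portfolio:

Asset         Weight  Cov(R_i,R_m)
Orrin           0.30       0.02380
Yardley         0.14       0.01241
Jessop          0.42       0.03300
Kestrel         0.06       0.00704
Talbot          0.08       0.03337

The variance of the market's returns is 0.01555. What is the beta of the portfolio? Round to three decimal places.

β_Orrin = 0.02380 / 0.01555 = 1.5305
β_Yardley = 0.01241 / 0.01555 = 0.7981
β_Jessop = 0.03300 / 0.01555 = 2.1222
β_Kestrel = 0.00704 / 0.01555 = 0.4527
β_Talbot = 0.03337 / 0.01555 = 2.1460
β_P = Σ w_i β_i = 0.30×1.5305 + 0.14×0.7981 + 0.42×2.1222 + 0.06×0.4527 + 0.08×2.1460 = 1.6611

1.661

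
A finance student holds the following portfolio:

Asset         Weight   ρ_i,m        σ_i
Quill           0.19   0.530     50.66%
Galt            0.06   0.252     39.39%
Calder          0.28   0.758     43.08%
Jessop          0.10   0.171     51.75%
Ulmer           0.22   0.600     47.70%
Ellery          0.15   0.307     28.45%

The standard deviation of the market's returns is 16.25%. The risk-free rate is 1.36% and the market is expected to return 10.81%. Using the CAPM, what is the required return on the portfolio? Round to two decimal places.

β_Quill = 0.530 × 50.66% / 16.25% = 1.6523
β_Galt = 0.252 × 39.39% / 16.25% = 0.6108
β_Calder = 0.758 × 43.08% / 16.25% = 2.0095
β_Jessop = 0.171 × 51.75% / 16.25% = 0.5446
β_Ulmer = 0.600 × 47.70% / 16.25% = 1.7612
β_Ellery = 0.307 × 28.45% / 16.25% = 0.5375
β_P = Σ w_i β_i = 0.19×1.6523 + 0.06×0.6108 + 0.28×2.0095 + 0.10×0.5446 + 0.22×1.7612 + 0.15×0.5375 = 1.4358
MRP = 10.81% − 1.36% = 9.45%
E(R_P) = R_f + β_P × MRP = 1.36% + 1.4358 × 9.45% = 14.93%

14.93%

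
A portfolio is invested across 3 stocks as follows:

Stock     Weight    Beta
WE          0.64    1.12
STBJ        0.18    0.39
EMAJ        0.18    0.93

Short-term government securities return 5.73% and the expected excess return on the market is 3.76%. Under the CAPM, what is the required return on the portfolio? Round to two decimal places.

β_P = Σ w_i β_i = 0.64×1.12 + 0.18×0.39 + 0.18×0.93 = 0.9544
E(R_P) = R_f + β_P × MRP = 5.73% + 0.9544 × 3.76% = 9.32%

9.32%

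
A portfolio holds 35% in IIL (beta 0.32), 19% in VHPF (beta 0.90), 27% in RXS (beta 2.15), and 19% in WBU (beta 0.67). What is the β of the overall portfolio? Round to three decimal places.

0.991

β_P = Σ w_i β_i = 0.35×0.32 + 0.19×0.90 + 0.27×2.15 + 0.19×0.67 = 0.9908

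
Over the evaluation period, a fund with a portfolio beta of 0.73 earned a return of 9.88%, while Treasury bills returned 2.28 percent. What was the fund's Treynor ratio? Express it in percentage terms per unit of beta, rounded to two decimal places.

Treynor = (R_P − R_f) / β_P = (9.88% − 2.28%) / 0.7300 = 7.60% / 0.7300 = 10.41%

10.41%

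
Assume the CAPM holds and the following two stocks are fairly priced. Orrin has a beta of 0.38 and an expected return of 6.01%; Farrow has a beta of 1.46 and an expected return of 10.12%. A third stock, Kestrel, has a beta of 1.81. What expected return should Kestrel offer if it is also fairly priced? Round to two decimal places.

MRP (SML slope) = (10.12% − 6.01%) / (1.46 − 0.38) = 4.11% / 1.08 = 3.8056%
R_f (intercept) = 6.01% − 0.38 × 3.8056% = 4.5639%
E(R_Kestrel) = R_f + β × MRP = 4.5639% + 1.81 × 3.8056% = 11.45%

11.45%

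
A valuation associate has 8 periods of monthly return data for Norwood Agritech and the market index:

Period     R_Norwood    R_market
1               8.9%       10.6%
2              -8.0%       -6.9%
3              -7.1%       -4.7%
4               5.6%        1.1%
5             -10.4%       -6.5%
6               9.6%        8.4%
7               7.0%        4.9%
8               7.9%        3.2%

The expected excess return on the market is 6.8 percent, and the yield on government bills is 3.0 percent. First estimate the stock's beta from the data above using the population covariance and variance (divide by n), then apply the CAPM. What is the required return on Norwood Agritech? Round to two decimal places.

Mean R_i = (8.9 − 8.0 − 7.1 + 5.6 − 10.4 + 9.6 + 7.0 + 7.9) / 8 = 1.6875%
Mean R_m = (10.6 − 6.9 − 4.7 + 1.1 − 6.5 + 8.4 + 4.9 + 3.2) / 8 = 1.2625%
Σ(R_i − R̄_i)(R_m − R̄_m) = 379.8463  ⇒  Cov = 379.8463 / 8 = 47.4808
Σ(R_m − R̄_m)² = 317.5788  ⇒  Var(R_m) = 317.5788 / 8 = 39.6974
β = Cov / Var(R_m) = 47.4808 / 39.6974 = 1.1961
E(R) = R_f + β × MRP = 3.0% + 1.1961 × 6.8% = 11.13%

11.13%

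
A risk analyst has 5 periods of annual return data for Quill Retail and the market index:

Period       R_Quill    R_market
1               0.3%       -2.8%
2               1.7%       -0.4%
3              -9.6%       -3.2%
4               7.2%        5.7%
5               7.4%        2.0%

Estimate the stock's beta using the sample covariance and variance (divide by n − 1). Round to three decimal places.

1.530

Mean R_i = (0.3 + 1.7 − 9.6 + 7.2 + 7.4) / 5 = 1.4000%
Mean R_m = (-2.8 − 0.4 − 3.2 + 5.7 + 2.0) / 5 = 0.2600%
Σ(R_i − R̄_i)(R_m − R̄_m) = 83.2200  ⇒  Cov = 83.2200 / 4 = 20.8050
Σ(R_m − R̄_m)² = 54.3920  ⇒  Var(R_m) = 54.3920 / 4 = 13.5980
β = Cov / Var(R_m) = 20.8050 / 13.5980 = 1.5300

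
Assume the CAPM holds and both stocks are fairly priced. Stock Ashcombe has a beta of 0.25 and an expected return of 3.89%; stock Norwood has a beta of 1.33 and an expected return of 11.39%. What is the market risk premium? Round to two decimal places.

6.94%

Both satisfy E(R) = R_f + β·MRP, so the slope of the SML is
MRP = (11.39% − 3.89%) / (1.33 − 0.25) = 7.50% / 1.08 = 6.9444%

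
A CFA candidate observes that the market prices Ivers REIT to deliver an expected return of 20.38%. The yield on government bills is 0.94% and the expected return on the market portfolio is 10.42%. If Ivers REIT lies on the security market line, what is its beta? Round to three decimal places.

MRP = 10.42% − 0.94% = 9.48%
β = (E(R) − R_f) / MRP = (20.38% − 0.94%) / 9.48% = 19.44% / 9.48% = 2.051

2.051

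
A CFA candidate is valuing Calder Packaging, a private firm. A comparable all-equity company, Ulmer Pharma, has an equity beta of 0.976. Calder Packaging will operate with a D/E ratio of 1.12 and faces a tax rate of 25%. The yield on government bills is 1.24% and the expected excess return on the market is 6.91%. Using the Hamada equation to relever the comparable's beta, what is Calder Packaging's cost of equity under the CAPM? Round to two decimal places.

13.65%

β_L = β_U × [1 + (1 − t)(D/E)] = 0.976 × [1 + (1 − 0.25) × 1.12]
    = 0.976 × [1 + 0.75 × 1.12] = 0.976 × 1.8400 = 1.7958
E(R) = R_f + β_L × MRP = 1.24% + 1.7958 × 6.91% = 13.65%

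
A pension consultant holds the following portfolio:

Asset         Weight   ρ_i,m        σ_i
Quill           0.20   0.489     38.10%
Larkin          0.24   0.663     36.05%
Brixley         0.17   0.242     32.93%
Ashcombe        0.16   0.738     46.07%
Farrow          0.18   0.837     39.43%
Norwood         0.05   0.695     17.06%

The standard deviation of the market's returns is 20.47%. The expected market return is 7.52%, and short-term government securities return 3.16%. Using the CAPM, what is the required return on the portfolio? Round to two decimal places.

8.01%

β_Quill = 0.489 × 38.10% / 20.47% = 0.9102
β_Larkin = 0.663 × 36.05% / 20.47% = 1.1676
β_Brixley = 0.242 × 32.93% / 20.47% = 0.3893
β_Ashcombe = 0.738 × 46.07% / 20.47% = 1.6610
β_Farrow = 0.837 × 39.43% / 20.47% = 1.6123
β_Norwood = 0.695 × 17.06% / 20.47% = 0.5792
β_P = Σ w_i β_i = 0.20×0.9102 + 0.24×1.1676 + 0.17×0.3893 + 0.16×1.6610 + 0.18×1.6123 + 0.05×0.5792 = 1.1134
MRP = 7.52% − 3.16% = 4.36%
E(R_P) = R_f + β_P × MRP = 3.16% + 1.1134 × 4.36% = 8.01%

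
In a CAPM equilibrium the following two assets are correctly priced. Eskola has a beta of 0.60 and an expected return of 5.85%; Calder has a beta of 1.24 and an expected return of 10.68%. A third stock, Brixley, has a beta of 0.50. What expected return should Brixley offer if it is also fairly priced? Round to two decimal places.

5.10%

MRP (SML slope) = (10.68% − 5.85%) / (1.24 − 0.60) = 4.83% / 0.64 = 7.5469%
R_f (intercept) = 5.85% − 0.60 × 7.5469% = 1.3219%
E(R_Brixley) = R_f + β × MRP = 1.3219% + 0.50 × 7.5469% = 5.10%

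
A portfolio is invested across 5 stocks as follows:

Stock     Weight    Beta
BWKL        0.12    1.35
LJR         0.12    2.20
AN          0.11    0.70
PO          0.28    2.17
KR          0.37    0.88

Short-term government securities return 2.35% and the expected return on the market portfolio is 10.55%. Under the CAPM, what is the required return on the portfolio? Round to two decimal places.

14.13%

β_P = Σ w_i β_i = 0.12×1.35 + 0.12×2.20 + 0.11×0.70 + 0.28×2.17 + 0.37×0.88 = 1.4362
MRP = 10.55% − 2.35% = 8.20%
E(R_P) = R_f + β_P × MRP = 2.35% + 1.4362 × 8.20% = 14.13%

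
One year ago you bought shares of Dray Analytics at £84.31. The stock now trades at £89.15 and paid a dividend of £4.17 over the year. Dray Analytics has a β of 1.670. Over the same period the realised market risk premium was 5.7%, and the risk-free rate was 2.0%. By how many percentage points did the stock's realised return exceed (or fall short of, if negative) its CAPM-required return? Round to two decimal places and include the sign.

-0.83%

Realised HPR = (P1 + D1 − P0) / P0 = (89.15 + 4.17 − 84.31) / 84.31 = 9.01 / 84.31 = 10.6868%
CAPM required = R_f + β·MRP = 2.0% + 1.670 × 5.7% = 11.5190%
α = realised − required = 10.6868% − 11.5190% = -0.83%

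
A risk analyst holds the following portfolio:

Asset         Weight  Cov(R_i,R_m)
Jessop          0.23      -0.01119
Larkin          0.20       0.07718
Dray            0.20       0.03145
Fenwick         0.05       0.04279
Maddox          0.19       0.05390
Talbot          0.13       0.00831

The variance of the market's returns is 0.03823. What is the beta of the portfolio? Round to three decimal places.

β_Jessop = -0.01119 / 0.03823 = -0.2927
β_Larkin = 0.07718 / 0.03823 = 2.0188
β_Dray = 0.03145 / 0.03823 = 0.8227
β_Fenwick = 0.04279 / 0.03823 = 1.1193
β_Maddox = 0.05390 / 0.03823 = 1.4099
β_Talbot = 0.00831 / 0.03823 = 0.2174
β_P = Σ w_i β_i = 0.23×-0.2927 + 0.20×2.0188 + 0.20×0.8227 + 0.05×1.1193 + 0.19×1.4099 + 0.13×0.2174 = 0.8531

0.853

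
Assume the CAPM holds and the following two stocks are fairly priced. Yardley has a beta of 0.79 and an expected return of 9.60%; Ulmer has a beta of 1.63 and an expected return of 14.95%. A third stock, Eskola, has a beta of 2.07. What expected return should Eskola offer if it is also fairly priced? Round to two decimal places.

17.75%

MRP (SML slope) = (14.95% − 9.60%) / (1.63 − 0.79) = 5.35% / 0.84 = 6.3690%
R_f (intercept) = 9.60% − 0.79 × 6.3690% = 4.5685%
E(R_Eskola) = R_f + β × MRP = 4.5685% + 2.07 × 6.3690% = 17.75%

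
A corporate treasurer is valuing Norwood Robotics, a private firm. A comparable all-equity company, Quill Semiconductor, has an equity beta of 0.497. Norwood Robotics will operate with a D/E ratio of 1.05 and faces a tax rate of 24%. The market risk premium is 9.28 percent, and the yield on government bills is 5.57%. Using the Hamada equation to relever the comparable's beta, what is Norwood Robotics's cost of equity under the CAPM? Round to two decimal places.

13.86%

β_L = β_U × [1 + (1 − t)(D/E)] = 0.497 × [1 + (1 − 0.24) × 1.05]
    = 0.497 × [1 + 0.76 × 1.05] = 0.497 × 1.7980 = 0.8936
E(R) = R_f + β_L × MRP = 5.57% + 0.8936 × 9.28% = 13.86%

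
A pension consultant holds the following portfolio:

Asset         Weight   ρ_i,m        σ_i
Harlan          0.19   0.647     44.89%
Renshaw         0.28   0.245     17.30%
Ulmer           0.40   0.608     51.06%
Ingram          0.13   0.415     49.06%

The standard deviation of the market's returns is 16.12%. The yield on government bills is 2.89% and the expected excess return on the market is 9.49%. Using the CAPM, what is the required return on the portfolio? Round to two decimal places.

15.71%

β_Harlan = 0.647 × 44.89% / 16.12% = 1.8017
β_Renshaw = 0.245 × 17.30% / 16.12% = 0.2629
β_Ulmer = 0.608 × 51.06% / 16.12% = 1.9258
β_Ingram = 0.415 × 49.06% / 16.12% = 1.2630
β_P = Σ w_i β_i = 0.19×1.8017 + 0.28×0.2629 + 0.40×1.9258 + 0.13×1.2630 = 1.3504
E(R_P) = R_f + β_P × MRP = 2.89% + 1.3504 × 9.49% = 15.71%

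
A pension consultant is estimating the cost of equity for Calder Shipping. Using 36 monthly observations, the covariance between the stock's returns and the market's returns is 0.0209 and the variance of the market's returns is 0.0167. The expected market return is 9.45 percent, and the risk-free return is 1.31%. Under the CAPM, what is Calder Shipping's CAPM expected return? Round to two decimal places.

β = Cov(R_i, R_m) / Var(R_m) = 0.0209 / 0.0167 = 1.2515
MRP = 9.45% − 1.31% = 8.14%
E(R) = R_f + β × MRP = 1.31% + 1.2515 × 8.14% = 11.50%

11.50%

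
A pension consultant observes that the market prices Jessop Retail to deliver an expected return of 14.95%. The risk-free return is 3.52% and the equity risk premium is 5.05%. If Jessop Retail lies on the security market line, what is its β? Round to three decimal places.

2.263

β = (E(R) − R_f) / MRP = (14.95% − 3.52%) / 5.05% = 11.43% / 5.05% = 2.263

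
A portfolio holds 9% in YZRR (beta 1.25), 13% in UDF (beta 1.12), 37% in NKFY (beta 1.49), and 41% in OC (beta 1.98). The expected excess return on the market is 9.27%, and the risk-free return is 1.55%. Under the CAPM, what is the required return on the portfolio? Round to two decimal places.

β_P = Σ w_i β_i = 0.09×1.25 + 0.13×1.12 + 0.37×1.49 + 0.41×1.98 = 1.6212
E(R_P) = R_f + β_P × MRP = 1.55% + 1.6212 × 9.27% = 16.58%

16.58%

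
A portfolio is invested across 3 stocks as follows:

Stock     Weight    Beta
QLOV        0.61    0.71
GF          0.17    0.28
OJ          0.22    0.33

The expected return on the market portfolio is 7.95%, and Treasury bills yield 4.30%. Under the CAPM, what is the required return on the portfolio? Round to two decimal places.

6.32%

β_P = Σ w_i β_i = 0.61×0.71 + 0.17×0.28 + 0.22×0.33 = 0.5533
MRP = 7.95% − 4.30% = 3.65%
E(R_P) = R_f + β_P × MRP = 4.30% + 0.5533 × 3.65% = 6.32%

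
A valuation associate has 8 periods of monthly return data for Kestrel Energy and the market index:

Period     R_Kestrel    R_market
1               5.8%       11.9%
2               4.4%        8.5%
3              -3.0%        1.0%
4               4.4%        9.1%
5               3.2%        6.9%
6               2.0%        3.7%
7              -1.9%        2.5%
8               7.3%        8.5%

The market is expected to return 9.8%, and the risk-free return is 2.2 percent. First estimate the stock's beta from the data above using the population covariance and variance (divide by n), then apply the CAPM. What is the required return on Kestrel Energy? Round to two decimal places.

Mean R_i = (5.8 + 4.4 − 3.0 + 4.4 + 3.2 + 2.0 − 1.9 + 7.3) / 8 = 2.7750%
Mean R_m = (11.9 + 8.5 + 1.0 + 9.1 + 6.9 + 3.7 + 2.5 + 8.5) / 8 = 6.5125%
Σ(R_i − R̄_i)(R_m − R̄_m) = 85.6625  ⇒  Cov = 85.6625 / 8 = 10.7078
Σ(R_m − R̄_m)² = 98.1688  ⇒  Var(R_m) = 98.1688 / 8 = 12.2711
β = Cov / Var(R_m) = 10.7078 / 12.2711 = 0.8726
MRP = 9.8% − 2.2% = 7.60%
E(R) = R_f + β × MRP = 2.2% + 0.8726 × 7.6% = 8.83%

8.83%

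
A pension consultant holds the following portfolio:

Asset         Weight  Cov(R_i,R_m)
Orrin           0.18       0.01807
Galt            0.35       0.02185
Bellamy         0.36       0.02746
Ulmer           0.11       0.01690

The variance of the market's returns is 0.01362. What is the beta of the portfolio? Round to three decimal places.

1.663

β_Orrin = 0.01807 / 0.01362 = 1.3267
β_Galt = 0.02185 / 0.01362 = 1.6043
β_Bellamy = 0.02746 / 0.01362 = 2.0162
β_Ulmer = 0.01690 / 0.01362 = 1.2408
β_P = Σ w_i β_i = 0.18×1.3267 + 0.35×1.6043 + 0.36×2.0162 + 0.11×1.2408 = 1.6626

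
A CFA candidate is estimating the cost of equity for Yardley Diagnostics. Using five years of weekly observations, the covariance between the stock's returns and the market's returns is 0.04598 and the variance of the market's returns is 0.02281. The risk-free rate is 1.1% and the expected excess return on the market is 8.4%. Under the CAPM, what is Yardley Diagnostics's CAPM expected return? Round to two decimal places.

18.03%

β = Cov(R_i, R_m) / Var(R_m) = 0.04598 / 0.02281 = 2.0158
E(R) = R_f + β × MRP = 1.1% + 2.0158 × 8.4% = 18.03%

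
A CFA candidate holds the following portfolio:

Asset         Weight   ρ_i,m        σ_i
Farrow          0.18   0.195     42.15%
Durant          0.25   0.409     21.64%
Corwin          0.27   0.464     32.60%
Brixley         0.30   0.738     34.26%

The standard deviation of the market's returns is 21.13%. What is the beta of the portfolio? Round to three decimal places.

β_Farrow = 0.195 × 42.15% / 21.13% = 0.3890
β_Durant = 0.409 × 21.64% / 21.13% = 0.4189
β_Corwin = 0.464 × 32.60% / 21.13% = 0.7159
β_Brixley = 0.738 × 34.26% / 21.13% = 1.1966
β_P = Σ w_i β_i = 0.18×0.3890 + 0.25×0.4189 + 0.27×0.7159 + 0.30×1.1966 = 0.7270

0.727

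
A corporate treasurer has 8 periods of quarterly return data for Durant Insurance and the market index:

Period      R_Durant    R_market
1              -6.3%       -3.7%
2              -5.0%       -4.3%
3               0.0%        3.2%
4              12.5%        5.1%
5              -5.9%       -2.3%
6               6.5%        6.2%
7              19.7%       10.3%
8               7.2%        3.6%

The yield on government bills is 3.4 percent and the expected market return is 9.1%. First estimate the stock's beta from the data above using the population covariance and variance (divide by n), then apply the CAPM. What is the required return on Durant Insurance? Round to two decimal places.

Mean R_i = (-6.3 − 5.0 + 0.0 + 12.5 − 5.9 + 6.5 + 19.7 + 7.2) / 8 = 3.5875%
Mean R_m = (-3.7 − 4.3 + 3.2 + 5.1 − 2.3 + 6.2 + 10.3 + 3.6) / 8 = 2.2625%
Σ(R_i − R̄_i)(R_m − R̄_m) = 326.3263  ⇒  Cov = 326.3263 / 8 = 40.7908
Σ(R_m − R̄_m)² = 190.2588  ⇒  Var(R_m) = 190.2588 / 8 = 23.7824
β = Cov / Var(R_m) = 40.7908 / 23.7824 = 1.7152
MRP = 9.1% − 3.4% = 5.70%
E(R) = R_f + β × MRP = 3.4% + 1.7152 × 5.7% = 13.18%

13.18%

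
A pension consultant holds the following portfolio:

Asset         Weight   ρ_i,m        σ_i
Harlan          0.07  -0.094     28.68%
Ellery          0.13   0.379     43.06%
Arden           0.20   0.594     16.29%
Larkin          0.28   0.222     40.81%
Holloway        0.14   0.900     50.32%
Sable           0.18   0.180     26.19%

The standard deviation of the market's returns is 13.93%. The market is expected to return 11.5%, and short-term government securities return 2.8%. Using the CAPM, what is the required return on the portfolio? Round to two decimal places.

β_Harlan = -0.094 × 28.68% / 13.93% = -0.1935
β_Ellery = 0.379 × 43.06% / 13.93% = 1.1716
β_Arden = 0.594 × 16.29% / 13.93% = 0.6946
β_Larkin = 0.222 × 40.81% / 13.93% = 0.6504
β_Holloway = 0.900 × 50.32% / 13.93% = 3.2511
β_Sable = 0.180 × 26.19% / 13.93% = 0.3384
β_P = Σ w_i β_i = 0.07×-0.1935 + 0.13×1.1716 + 0.20×0.6946 + 0.28×0.6504 + 0.14×3.2511 + 0.18×0.3384 = 0.9759
MRP = 11.5% − 2.8% = 8.70%
E(R_P) = R_f + β_P × MRP = 2.8% + 0.9759 × 8.7% = 11.29%

11.29%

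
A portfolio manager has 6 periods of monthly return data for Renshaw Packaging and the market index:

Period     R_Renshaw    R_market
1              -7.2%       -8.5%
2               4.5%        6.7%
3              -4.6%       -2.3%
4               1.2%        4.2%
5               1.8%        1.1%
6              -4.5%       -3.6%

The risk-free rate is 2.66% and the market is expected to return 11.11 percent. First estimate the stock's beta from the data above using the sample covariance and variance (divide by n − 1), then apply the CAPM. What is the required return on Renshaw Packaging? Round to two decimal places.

9.37%

Mean R_i = (-7.2 + 4.5 − 4.6 + 1.2 + 1.8 − 4.5) / 6 = -1.4667%
Mean R_m = (-8.5 + 6.7 − 2.3 + 4.2 + 1.1 − 3.6) / 6 = -0.4000%
Σ(R_i − R̄_i)(R_m − R̄_m) = 121.6300  ⇒  Cov = 121.6300 / 5 = 24.3260
Σ(R_m − R̄_m)² = 153.2800  ⇒  Var(R_m) = 153.2800 / 5 = 30.6560
β = Cov / Var(R_m) = 24.3260 / 30.6560 = 0.7935
MRP = 11.11% − 2.66% = 8.45%
E(R) = R_f + β × MRP = 2.66% + 0.7935 × 8.45% = 9.37%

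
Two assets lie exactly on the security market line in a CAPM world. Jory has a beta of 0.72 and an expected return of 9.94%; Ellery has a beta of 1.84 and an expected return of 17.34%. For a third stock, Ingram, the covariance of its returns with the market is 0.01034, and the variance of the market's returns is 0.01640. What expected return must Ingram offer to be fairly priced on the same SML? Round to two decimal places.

MRP = (17.34% − 9.94%) / (1.84 − 0.72) = 6.6071%
R_f = 9.94% − 0.72 × 6.6071% = 5.1829%
β_Ingram = Cov / Var(R_m) = 0.01034 / 0.01640 = 0.6305
E(R_Ingram) = R_f + β × MRP = 5.1829% + 0.6305 × 6.6071% = 9.35%

9.35%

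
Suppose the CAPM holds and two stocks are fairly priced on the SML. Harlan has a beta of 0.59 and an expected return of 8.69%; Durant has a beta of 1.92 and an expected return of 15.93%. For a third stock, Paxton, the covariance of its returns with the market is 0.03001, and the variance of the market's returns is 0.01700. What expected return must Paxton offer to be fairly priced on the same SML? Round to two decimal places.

15.09%

MRP = (15.93% − 8.69%) / (1.92 − 0.59) = 5.4436%
R_f = 8.69% − 0.59 × 5.4436% = 5.4783%
β_Paxton = Cov / Var(R_m) = 0.03001 / 0.01700 = 1.7653
E(R_Paxton) = R_f + β × MRP = 5.4783% + 1.7653 × 5.4436% = 15.09%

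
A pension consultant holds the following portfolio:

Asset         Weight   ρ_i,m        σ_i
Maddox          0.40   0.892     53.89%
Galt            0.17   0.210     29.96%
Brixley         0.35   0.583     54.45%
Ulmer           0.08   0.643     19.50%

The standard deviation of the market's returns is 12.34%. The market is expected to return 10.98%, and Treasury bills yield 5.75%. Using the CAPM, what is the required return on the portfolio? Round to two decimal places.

19.49%

β_Maddox = 0.892 × 53.89% / 12.34% = 3.8955
β_Galt = 0.210 × 29.96% / 12.34% = 0.5099
β_Brixley = 0.583 × 54.45% / 12.34% = 2.5725
β_Ulmer = 0.643 × 19.50% / 12.34% = 1.0161
β_P = Σ w_i β_i = 0.40×3.8955 + 0.17×0.5099 + 0.35×2.5725 + 0.08×1.0161 = 2.6265
MRP = 10.98% − 5.75% = 5.23%
E(R_P) = R_f + β_P × MRP = 5.75% + 2.6265 × 5.23% = 19.49%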